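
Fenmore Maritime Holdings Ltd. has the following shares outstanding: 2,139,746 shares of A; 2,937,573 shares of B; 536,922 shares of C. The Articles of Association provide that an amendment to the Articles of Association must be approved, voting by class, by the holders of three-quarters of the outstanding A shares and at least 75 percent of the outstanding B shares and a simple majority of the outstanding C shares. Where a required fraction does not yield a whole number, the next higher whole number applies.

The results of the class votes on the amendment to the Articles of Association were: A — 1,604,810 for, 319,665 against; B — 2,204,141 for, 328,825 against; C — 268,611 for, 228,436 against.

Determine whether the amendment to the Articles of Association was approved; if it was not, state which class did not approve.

A: 3/4 of 2139746 = 1604809.50, rounded up to 1604810; 1,604,810 required, 1,604,810 in favor — approved.
B: 3/4 of 2937573 = 2203179.75, rounded up to 2203180; 2,203,180 required, 2,204,141 in favor — approved.
C: a majority of 536922 is 268462; 268,462 required, 268,611 in favor — approved.

Approved — every class gave the required vote.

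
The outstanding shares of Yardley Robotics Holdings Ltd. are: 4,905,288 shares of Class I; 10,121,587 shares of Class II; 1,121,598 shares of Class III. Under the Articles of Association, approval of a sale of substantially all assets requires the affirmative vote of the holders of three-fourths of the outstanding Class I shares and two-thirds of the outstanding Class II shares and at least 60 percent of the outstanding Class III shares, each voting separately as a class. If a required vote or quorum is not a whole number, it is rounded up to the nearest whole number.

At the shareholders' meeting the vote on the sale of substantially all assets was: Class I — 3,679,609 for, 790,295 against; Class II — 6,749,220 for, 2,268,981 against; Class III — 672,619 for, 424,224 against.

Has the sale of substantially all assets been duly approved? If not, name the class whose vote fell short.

Class I: 3/4 of 4905288 = 3678966; 3,678,966 required, 3,679,609 in favor — approved.
Class II: 2/3 of 10121587 = 6747724.67, rounded up to 6747725; 6,747,725 required, 6,749,220 in favor — approved.
Class III: 3/5 of 1121598 = 672958.80, rounded up to 672959; 672,959 required, 672,619 in favor — not approved.

Not approved — the Class III shares did not give the required vote.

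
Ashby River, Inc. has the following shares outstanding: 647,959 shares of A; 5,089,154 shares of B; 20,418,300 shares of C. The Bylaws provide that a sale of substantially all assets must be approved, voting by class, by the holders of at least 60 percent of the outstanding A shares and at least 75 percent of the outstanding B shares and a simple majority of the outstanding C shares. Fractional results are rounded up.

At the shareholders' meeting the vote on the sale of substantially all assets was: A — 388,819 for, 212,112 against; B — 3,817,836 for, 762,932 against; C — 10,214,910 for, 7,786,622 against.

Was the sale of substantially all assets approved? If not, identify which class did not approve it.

A: 3/5 of 647959 = 388775.40, rounded up to 388776; 388,776 required, 388,819 in favor — approved.
B: 3/4 of 5089154 = 3816865.50, rounded up to 3816866; 3,816,866 required, 3,817,836 in favor — approved.
C: a majority of 20418300 is 10209151; 10,209,151 required, 10,214,910 in favor — approved.

Approved — every class gave the required vote.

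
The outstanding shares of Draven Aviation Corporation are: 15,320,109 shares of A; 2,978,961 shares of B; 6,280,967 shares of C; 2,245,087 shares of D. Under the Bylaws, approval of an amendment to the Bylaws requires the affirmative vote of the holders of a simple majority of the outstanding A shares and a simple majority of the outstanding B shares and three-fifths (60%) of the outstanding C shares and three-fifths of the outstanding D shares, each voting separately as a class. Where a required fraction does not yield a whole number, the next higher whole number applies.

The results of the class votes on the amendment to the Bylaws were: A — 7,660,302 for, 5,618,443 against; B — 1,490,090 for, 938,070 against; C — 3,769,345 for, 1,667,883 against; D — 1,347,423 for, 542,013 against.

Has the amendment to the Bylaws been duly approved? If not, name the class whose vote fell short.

Approved — every class gave the required vote.

A: a majority of 15320109 is 7660055; 7,660,055 required, 7,660,302 in favor — approved.
B: a majority of 2978961 is 1489481; 1,489,481 required, 1,490,090 in favor — approved.
C: 3/5 of 6280967 = 3768580.20, rounded up to 3768581; 3,768,581 required, 3,769,345 in favor — approved.
D: 3/5 of 2245087 = 1347052.20, rounded up to 1347053; 1,347,053 required, 1,347,423 in favor — approved.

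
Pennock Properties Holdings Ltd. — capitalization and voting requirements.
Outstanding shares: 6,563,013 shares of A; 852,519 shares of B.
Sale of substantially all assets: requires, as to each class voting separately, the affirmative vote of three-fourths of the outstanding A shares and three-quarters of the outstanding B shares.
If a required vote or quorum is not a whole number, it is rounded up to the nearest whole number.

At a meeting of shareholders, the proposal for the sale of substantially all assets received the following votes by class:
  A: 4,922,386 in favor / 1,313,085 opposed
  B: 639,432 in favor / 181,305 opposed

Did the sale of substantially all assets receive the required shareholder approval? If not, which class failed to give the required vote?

A: 3/4 of 6563013 = 4922259.75, rounded up to 4922260; 4,922,260 required, 4,922,386 in favor — approved.
B: 3/4 of 852519 = 639389.25, rounded up to 639390; 639,390 required, 639,432 in favor — approved.

Approved — every class gave the required vote.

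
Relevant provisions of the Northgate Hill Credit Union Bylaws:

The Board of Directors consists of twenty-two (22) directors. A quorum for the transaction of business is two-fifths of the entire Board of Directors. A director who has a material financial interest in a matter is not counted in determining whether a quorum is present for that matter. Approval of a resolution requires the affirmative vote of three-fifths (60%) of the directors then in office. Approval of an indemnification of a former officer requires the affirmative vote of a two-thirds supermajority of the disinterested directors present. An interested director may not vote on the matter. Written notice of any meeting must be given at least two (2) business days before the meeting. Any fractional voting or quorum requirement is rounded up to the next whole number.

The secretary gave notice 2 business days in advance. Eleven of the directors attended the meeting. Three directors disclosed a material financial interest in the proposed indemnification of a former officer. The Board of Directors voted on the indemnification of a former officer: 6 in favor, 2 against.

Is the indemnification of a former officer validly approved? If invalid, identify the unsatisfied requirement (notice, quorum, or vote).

Notice: 2 business days given; 2 required (2 ≥ 2). Satisfied.
Quorum: 11 present, but the 3 interested directors do not count, leaving 8. Quorum is 9. Not satisfied.
Vote: the indemnification of a former officer requires two-thirds of the disinterested directors present (11 − 3 = 8). 2/3 of 8 = 5.33, rounded up to 6, so 6 affirmative votes are needed; 6 voted in favor. Satisfied. (Moot — without a quorum no business can be validly transacted.)

Invalid — quorum requirement not satisfied.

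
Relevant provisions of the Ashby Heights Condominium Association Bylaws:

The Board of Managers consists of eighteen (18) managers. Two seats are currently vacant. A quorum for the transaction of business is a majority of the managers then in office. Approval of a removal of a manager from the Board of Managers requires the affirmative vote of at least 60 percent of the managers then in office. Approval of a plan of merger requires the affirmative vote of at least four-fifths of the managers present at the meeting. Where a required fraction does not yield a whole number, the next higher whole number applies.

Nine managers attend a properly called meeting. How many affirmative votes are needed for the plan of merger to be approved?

The plan of merger requires four-fifths of the managers present (9).
4/5 of 9 = 7.20, rounded up to 8.

8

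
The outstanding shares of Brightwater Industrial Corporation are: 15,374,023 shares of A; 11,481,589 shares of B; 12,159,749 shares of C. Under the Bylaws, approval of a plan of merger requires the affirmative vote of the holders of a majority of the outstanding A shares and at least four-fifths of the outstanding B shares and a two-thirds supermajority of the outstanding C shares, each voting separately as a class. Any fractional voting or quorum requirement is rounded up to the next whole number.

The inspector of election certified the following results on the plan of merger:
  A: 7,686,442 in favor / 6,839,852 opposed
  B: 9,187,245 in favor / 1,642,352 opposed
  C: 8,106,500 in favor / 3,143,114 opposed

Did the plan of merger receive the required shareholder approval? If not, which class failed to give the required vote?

Not approved — the A shares did not give the required vote.

A: a majority of 15374023 is 7687012; 7,687,012 required, 7,686,442 in favor — not approved.
B: 4/5 of 11481589 = 9185271.20, rounded up to 9185272; 9,185,272 required, 9,187,245 in favor — approved.
C: 2/3 of 12159749 = 8106499.33, rounded up to 8106500; 8,106,500 required, 8,106,500 in favor — approved.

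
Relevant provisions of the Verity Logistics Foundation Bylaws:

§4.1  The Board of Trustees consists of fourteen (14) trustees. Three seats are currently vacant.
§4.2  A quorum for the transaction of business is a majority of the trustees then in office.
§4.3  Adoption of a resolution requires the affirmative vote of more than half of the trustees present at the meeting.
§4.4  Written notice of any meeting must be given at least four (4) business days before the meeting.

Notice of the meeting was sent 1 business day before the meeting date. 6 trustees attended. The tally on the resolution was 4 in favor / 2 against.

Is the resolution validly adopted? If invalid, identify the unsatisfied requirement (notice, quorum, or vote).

Notice: 1 business day given; 4 required (1 < 4). Not satisfied.
Quorum: 6 present; quorum is 6. Satisfied.
Vote: the resolution requires a majority of the trustees present (6). A majority of 6 is 4, so 4 affirmative votes are needed; 4 voted in favor. Satisfied.

Invalid — notice requirement not satisfied.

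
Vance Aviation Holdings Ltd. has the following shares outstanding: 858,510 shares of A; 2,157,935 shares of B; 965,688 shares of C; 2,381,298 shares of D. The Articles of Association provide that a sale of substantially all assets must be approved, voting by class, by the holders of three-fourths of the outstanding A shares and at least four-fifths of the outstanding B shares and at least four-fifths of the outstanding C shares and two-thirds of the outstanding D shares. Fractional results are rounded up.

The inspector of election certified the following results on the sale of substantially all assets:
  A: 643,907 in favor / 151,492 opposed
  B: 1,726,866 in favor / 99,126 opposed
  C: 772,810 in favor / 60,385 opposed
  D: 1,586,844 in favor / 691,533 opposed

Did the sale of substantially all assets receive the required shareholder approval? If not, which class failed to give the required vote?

Not approved — the D shares did not give the required vote.

A: 3/4 of 858510 = 643882.50, rounded up to 643883; 643,883 required, 643,907 in favor — approved.
B: 4/5 of 2157935 = 1726348; 1,726,348 required, 1,726,866 in favor — approved.
C: 4/5 of 965688 = 772550.40, rounded up to 772551; 772,551 required, 772,810 in favor — approved.
D: 2/3 of 2381298 = 1587532; 1,587,532 required, 1,586,844 in favor — not approved.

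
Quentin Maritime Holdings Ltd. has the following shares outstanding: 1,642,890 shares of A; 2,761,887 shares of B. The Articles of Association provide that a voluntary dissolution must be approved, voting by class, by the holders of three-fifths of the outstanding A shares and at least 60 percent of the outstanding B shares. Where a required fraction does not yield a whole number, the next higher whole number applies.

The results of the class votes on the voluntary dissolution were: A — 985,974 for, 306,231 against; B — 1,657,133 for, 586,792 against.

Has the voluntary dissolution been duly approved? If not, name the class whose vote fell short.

Approved — every class gave the required vote.

A: 3/5 of 1642890 = 985734; 985,734 required, 985,974 in favor — approved.
B: 3/5 of 2761887 = 1657132.20, rounded up to 1657133; 1,657,133 required, 1,657,133 in favor — approved.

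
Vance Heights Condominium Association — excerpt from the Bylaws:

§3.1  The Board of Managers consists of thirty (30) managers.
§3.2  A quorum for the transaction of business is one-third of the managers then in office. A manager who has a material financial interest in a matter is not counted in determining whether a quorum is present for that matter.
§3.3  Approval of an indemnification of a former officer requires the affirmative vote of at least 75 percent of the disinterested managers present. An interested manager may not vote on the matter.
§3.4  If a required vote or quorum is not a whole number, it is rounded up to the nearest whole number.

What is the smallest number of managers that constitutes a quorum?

10

1/3 of 30 = 10.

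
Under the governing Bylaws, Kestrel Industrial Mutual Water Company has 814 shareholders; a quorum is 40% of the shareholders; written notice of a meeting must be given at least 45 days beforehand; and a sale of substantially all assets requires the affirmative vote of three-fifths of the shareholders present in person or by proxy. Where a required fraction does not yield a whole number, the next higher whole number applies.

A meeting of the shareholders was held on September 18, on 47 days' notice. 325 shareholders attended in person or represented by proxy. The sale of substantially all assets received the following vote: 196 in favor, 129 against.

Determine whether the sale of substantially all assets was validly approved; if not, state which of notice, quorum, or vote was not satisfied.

Invalid — quorum requirement not satisfied.

Notice: 47 days given; 45 required. Satisfied.
Quorum: 40% of 814 = 325.60, rounded up to 326; 325 present. Not satisfied.
Vote: requires three-fifths of those present (325); 3/5 of 325 = 195, so 195 needed; 196 in favor. Satisfied.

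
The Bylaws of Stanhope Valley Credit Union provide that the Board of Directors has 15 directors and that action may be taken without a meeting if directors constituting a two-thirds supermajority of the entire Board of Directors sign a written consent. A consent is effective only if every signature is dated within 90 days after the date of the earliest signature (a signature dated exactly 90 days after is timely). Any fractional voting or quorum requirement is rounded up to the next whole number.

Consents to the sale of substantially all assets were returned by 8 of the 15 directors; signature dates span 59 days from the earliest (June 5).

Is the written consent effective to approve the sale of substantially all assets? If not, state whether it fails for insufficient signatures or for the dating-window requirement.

Not effective — insufficient signatures.

Signatures required: a two-thirds supermajority of 15 — 2/3 of 15 = 10, so 10 needed; 8 signed. Insufficient.
Dating window: the latest signature is 59 days after the earliest; the limit is 90 days. Within the window.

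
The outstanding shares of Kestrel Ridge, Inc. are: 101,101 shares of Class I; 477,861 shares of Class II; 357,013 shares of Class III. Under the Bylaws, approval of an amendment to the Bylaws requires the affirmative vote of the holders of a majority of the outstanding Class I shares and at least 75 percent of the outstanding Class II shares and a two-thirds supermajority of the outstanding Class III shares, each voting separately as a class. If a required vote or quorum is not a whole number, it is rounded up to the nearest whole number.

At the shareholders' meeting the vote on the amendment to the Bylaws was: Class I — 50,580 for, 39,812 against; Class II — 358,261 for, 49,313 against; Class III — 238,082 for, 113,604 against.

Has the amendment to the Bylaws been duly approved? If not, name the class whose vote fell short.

Class I: a majority of 101101 is 50551; 50,551 required, 50,580 in favor — approved.
Class II: 3/4 of 477861 = 358395.75, rounded up to 358396; 358,396 required, 358,261 in favor — not approved.
Class III: 2/3 of 357013 = 238008.67, rounded up to 238009; 238,009 required, 238,082 in favor — approved.

Not approved — the Class II shares did not give the required vote.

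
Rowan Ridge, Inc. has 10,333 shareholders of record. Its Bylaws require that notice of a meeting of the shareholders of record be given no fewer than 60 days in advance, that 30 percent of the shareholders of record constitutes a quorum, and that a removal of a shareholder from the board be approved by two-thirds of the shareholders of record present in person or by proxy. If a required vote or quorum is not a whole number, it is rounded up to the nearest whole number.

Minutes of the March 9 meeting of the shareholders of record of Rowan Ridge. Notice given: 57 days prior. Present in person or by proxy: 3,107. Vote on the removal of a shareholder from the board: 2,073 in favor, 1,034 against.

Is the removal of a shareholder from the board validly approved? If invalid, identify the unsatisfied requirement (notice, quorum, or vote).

Notice: 57 days given; 60 required. Not satisfied.
Quorum: 30% of 10,333 = 3,099.90, rounded up to 3,100; 3,107 present. Satisfied.
Vote: requires two-thirds of those present (3,107); 2/3 of 3107 = 2071.33, rounded up to 2072, so 2,072 needed; 2,073 in favor. Satisfied.

Invalid — notice requirement not satisfied.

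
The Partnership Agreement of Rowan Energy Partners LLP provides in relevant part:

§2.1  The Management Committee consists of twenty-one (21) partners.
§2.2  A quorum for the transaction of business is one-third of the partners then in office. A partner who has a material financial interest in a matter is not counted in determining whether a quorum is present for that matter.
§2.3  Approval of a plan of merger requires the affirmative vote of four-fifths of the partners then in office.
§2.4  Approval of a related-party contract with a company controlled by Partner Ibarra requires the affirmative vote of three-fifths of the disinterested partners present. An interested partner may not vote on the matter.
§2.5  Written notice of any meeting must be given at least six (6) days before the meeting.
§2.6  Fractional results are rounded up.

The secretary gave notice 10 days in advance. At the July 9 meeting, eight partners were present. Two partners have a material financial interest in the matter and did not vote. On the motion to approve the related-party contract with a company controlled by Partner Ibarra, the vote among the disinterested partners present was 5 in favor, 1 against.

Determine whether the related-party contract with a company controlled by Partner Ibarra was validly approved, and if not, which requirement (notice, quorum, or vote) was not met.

Notice: 10 days given; 6 required (10 ≥ 6). Satisfied.
Quorum: 8 present, but the 2 interested partners do not count, leaving 6. Quorum is 7. Not satisfied.
Vote: the related-party contract with a company controlled by Partner Ibarra requires three-fifths of the disinterested partners present (8 − 2 = 6). 3/5 of 6 = 3.60, rounded up to 4, so 4 affirmative votes are needed; 5 voted in favor. Satisfied. (Moot — without a quorum no business can be validly transacted.)

Invalid — quorum requirement not satisfied.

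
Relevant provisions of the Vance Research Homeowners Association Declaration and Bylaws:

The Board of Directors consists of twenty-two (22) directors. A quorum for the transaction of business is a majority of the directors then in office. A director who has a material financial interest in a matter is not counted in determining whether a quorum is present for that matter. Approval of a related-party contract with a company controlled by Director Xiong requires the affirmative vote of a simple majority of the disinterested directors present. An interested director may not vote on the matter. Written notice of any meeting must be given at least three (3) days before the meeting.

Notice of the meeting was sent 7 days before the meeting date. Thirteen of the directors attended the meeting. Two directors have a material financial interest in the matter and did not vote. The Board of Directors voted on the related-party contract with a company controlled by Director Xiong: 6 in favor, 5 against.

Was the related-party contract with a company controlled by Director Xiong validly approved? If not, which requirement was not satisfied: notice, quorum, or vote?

Notice: 7 days given; 3 required (7 ≥ 3). Satisfied.
Quorum: 13 present, but the 2 interested directors do not count, leaving 11. Quorum is 12. Not satisfied.
Vote: the related-party contract with a company controlled by Director Xiong requires a majority of the disinterested directors present (13 − 2 = 11). A majority of 11 is 6, so 6 affirmative votes are needed; 6 voted in favor. Satisfied. (Moot — without a quorum no business can be validly transacted.)

Invalid — quorum requirement not satisfied.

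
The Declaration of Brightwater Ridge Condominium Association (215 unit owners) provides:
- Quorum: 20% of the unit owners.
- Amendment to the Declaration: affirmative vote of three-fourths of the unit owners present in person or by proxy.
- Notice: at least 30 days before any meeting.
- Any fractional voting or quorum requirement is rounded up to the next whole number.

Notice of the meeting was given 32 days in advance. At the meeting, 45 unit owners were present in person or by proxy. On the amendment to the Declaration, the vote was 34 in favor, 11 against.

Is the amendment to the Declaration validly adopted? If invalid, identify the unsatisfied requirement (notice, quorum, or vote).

Notice: 32 days given; 30 required. Satisfied.
Quorum: 20% of 215 = 43; 45 present. Satisfied.
Vote: requires three-fourths of those present (45); 3/4 of 45 = 33.75, rounded up to 34, so 34 needed; 34 in favor. Satisfied.

Valid — all requirements satisfied.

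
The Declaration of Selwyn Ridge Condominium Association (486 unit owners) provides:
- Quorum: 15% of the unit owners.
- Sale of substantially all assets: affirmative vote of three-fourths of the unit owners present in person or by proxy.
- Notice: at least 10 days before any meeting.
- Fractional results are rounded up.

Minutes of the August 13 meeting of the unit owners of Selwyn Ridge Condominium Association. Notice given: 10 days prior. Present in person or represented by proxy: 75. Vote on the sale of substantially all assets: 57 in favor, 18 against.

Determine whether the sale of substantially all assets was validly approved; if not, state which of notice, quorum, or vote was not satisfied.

Valid — all requirements satisfied.

Notice: 10 days given; 10 required. Satisfied.
Quorum: 15% of 486 = 72.90, rounded up to 73; 75 present. Satisfied.
Vote: requires three-fourths of those present (75); 3/4 of 75 = 56.25, rounded up to 57, so 57 needed; 57 in favor. Satisfied.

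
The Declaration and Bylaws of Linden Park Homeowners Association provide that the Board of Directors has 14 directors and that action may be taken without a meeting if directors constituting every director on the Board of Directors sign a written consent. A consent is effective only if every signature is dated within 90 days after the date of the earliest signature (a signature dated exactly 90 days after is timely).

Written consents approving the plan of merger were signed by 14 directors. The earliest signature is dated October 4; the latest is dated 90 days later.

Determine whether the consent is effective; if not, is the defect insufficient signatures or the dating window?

Effective — both the signature and dating-window requirements are satisfied.

Signatures required: the unanimous vote of 14 — unanimous means all 14, so 14 needed; 14 signed. Sufficient.
Dating window: the latest signature is 90 days after the earliest; the limit is 90 days. Within the window.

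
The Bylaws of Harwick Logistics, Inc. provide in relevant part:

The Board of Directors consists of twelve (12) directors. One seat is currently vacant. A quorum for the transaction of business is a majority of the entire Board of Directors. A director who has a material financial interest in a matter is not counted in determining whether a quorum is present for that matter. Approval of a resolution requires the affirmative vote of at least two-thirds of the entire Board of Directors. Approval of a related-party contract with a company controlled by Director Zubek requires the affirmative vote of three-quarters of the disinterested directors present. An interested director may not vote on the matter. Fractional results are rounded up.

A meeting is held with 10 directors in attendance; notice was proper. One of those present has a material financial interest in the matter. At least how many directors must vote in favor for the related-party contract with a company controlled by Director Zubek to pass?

7

The related-party contract with a company controlled by Director Zubek requires three-fourths of the disinterested directors present (10 − 1 = 9).
3/4 of 9 = 6.75, rounded up to 7.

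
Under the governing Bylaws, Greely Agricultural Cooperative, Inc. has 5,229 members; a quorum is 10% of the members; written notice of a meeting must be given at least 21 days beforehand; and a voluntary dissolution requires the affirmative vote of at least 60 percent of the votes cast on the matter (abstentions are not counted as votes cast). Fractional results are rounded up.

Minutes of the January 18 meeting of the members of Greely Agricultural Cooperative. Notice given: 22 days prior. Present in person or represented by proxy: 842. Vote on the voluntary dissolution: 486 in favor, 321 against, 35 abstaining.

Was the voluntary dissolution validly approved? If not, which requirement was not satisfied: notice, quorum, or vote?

Notice: 22 days given; 21 required. Satisfied.
Quorum: 10% of 5,229 = 522.90, rounded up to 523; 842 present. Satisfied.
Vote: requires three-fifths of the votes cast (842 − 35 abstaining = 807); 3/5 of 807 = 484.20, rounded up to 485, so 485 needed; 486 in favor. Satisfied.

Valid — all requirements satisfied.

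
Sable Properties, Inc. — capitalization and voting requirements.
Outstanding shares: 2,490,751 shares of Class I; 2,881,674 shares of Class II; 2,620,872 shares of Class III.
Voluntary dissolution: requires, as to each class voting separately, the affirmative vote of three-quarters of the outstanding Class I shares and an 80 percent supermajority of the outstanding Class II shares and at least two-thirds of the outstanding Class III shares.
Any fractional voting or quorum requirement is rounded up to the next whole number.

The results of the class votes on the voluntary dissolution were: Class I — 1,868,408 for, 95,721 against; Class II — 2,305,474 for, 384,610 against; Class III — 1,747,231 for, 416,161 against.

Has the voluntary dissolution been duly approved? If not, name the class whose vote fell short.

Class I: 3/4 of 2490751 = 1868063.25, rounded up to 1868064; 1,868,064 required, 1,868,408 in favor — approved.
Class II: 4/5 of 2881674 = 2305339.20, rounded up to 2305340; 2,305,340 required, 2,305,474 in favor — approved.
Class III: 2/3 of 2620872 = 1747248; 1,747,248 required, 1,747,231 in favor — not approved.

Not approved — the Class III shares did not give the required vote.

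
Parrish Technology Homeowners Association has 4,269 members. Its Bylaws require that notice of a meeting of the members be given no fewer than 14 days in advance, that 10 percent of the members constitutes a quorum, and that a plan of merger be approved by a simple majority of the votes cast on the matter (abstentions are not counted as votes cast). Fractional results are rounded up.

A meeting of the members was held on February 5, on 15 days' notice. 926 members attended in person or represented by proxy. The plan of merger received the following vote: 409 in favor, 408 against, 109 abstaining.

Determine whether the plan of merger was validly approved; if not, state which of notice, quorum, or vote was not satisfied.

Valid — all requirements satisfied.

Notice: 15 days given; 14 required. Satisfied.
Quorum: 10% of 4,269 = 426.90, rounded up to 427; 926 present. Satisfied.
Vote: requires a majority of the votes cast (926 − 109 abstaining = 817); a majority of 817 is 409, so 409 needed; 409 in favor. Satisfied.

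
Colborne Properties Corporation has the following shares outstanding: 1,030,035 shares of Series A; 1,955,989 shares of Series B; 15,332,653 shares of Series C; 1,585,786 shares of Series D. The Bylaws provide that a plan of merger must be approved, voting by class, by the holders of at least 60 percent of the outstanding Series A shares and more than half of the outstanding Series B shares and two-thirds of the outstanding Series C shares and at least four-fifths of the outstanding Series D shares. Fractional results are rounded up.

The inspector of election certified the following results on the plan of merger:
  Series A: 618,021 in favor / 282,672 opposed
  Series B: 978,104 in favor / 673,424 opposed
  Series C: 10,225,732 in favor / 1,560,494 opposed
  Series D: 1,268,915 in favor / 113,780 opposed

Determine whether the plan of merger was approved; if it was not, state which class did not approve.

Series A: 3/5 of 1030035 = 618021; 618,021 required, 618,021 in favor — approved.
Series B: a majority of 1955989 is 977995; 977,995 required, 978,104 in favor — approved.
Series C: 2/3 of 15332653 = 10221768.67, rounded up to 10221769; 10,221,769 required, 10,225,732 in favor — approved.
Series D: 4/5 of 1585786 = 1268628.80, rounded up to 1268629; 1,268,629 required, 1,268,915 in favor — approved.

Approved — every class gave the required vote.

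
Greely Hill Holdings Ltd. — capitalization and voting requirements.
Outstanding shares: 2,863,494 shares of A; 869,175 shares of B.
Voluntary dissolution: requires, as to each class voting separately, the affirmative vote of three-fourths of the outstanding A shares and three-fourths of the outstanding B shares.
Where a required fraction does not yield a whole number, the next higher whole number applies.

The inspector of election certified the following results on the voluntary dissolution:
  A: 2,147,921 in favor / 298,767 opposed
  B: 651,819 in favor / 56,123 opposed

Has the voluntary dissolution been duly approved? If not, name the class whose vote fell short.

A: 3/4 of 2863494 = 2147620.50, rounded up to 2147621; 2,147,621 required, 2,147,921 in favor — approved.
B: 3/4 of 869175 = 651881.25, rounded up to 651882; 651,882 required, 651,819 in favor — not approved.

Not approved — the B shares did not give the required vote.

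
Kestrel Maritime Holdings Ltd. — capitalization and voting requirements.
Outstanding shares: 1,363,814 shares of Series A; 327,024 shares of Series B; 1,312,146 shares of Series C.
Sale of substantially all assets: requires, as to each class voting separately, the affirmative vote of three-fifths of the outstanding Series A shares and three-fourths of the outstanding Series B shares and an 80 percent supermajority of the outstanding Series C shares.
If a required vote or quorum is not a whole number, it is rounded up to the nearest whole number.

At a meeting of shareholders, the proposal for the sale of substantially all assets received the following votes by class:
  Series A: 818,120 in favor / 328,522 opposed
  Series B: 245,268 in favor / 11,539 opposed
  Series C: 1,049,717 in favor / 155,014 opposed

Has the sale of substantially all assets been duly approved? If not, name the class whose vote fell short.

Series A: 3/5 of 1363814 = 818288.40, rounded up to 818289; 818,289 required, 818,120 in favor — not approved.
Series B: 3/4 of 327024 = 245268; 245,268 required, 245,268 in favor — approved.
Series C: 4/5 of 1312146 = 1049716.80, rounded up to 1049717; 1,049,717 required, 1,049,717 in favor — approved.

Not approved — the Series A shares did not give the required vote.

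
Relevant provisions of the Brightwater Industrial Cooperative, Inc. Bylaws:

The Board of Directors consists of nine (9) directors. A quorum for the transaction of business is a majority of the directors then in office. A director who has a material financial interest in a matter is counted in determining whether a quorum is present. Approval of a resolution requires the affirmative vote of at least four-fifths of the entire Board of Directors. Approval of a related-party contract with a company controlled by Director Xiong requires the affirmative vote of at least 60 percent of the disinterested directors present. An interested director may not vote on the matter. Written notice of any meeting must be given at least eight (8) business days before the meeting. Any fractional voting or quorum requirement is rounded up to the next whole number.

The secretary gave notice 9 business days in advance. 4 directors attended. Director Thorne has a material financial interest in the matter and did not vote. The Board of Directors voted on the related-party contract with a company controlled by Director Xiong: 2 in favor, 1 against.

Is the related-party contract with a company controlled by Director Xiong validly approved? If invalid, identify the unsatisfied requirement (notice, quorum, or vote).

Notice: 9 business days given; 8 required (9 ≥ 8). Satisfied.
Quorum: 4 present (interested directors count toward quorum); quorum is 5. Not satisfied.
Vote: the related-party contract with a company controlled by Director Xiong requires three-fifths of the disinterested directors present (4 − 1 = 3). 3/5 of 3 = 1.80, rounded up to 2, so 2 affirmative votes are needed; 2 voted in favor. Satisfied. (Moot — without a quorum no business can be validly transacted.)

Invalid — quorum requirement not satisfied.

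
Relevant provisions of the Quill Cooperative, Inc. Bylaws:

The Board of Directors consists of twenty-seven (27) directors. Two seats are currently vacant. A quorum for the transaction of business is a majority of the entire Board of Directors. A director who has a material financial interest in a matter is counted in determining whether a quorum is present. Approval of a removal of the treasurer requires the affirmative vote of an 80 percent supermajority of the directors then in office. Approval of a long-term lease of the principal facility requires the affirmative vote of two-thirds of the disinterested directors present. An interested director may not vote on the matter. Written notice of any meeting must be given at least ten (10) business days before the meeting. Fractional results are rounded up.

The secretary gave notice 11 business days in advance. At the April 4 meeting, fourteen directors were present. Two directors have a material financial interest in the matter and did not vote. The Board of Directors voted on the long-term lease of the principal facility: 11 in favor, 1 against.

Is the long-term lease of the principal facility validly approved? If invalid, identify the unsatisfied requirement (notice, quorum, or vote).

Notice: 11 business days given; 10 required (11 ≥ 10). Satisfied.
Quorum: 14 present (interested directors count toward quorum); quorum is 14. Satisfied.
Vote: the long-term lease of the principal facility requires two-thirds of the disinterested directors present (14 − 2 = 12). 2/3 of 12 = 8, so 8 affirmative votes are needed; 11 voted in favor. Satisfied.

Valid — all requirements satisfied.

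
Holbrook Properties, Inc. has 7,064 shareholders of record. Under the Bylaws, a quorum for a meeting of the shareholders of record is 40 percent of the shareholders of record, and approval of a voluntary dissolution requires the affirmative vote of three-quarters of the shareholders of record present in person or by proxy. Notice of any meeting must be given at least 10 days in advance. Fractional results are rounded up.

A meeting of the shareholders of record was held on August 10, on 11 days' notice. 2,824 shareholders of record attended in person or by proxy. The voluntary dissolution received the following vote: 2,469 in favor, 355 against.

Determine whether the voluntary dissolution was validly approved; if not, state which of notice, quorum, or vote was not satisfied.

Invalid — quorum requirement not satisfied.

Notice: 11 days given; 10 required. Satisfied.
Quorum: 40% of 7,064 = 2,825.60, rounded up to 2,826; 2,824 present. Not satisfied.
Vote: requires three-fourths of those present (2,824); 3/4 of 2824 = 2118, so 2,118 needed; 2,469 in favor. Satisfied.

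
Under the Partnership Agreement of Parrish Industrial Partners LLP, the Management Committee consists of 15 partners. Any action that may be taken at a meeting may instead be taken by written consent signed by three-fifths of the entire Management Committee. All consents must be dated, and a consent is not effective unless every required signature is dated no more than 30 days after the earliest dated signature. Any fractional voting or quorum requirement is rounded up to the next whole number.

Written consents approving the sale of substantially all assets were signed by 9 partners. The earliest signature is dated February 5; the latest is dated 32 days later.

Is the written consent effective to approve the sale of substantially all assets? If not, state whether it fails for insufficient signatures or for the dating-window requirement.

Signatures required: three-fifths of 15 — 3/5 of 15 = 9, so 9 needed; 9 signed. Sufficient.
Dating window: the latest signature is 32 days after the earliest; the limit is 30 days. Outside the window.

Not effective — dating-window requirement not satisfied.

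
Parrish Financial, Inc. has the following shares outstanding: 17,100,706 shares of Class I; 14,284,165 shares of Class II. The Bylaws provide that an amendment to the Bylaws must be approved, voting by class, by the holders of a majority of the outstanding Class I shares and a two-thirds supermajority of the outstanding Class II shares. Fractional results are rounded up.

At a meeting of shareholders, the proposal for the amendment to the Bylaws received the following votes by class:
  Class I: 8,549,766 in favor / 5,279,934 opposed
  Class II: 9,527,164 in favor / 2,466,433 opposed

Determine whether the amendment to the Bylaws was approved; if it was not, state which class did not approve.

Not approved — the Class I shares did not give the required vote.

Class I: a majority of 17100706 is 8550354; 8,550,354 required, 8,549,766 in favor — not approved.
Class II: 2/3 of 14284165 = 9522776.67, rounded up to 9522777; 9,522,777 required, 9,527,164 in favor — approved.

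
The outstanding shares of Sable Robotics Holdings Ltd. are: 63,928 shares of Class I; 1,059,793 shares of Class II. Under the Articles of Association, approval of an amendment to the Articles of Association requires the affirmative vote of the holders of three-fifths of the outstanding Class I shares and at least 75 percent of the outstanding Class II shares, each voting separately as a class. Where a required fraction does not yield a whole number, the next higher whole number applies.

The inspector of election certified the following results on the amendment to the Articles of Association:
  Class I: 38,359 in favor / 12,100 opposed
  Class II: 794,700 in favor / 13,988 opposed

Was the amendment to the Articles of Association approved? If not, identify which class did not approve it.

Not approved — the Class II shares did not give the required vote.

Class I: 3/5 of 63928 = 38356.80, rounded up to 38357; 38,357 required, 38,359 in favor — approved.
Class II: 3/4 of 1059793 = 794844.75, rounded up to 794845; 794,845 required, 794,700 in favor — not approved.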